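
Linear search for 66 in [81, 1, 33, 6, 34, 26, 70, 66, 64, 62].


i=0: 81!=66
i=1: 1!=66
i=2: 33!=66
i=3: 6!=66
i=4: 34!=66
i=5: 26!=66
i=6: 70!=66
i=7: 66==66 found!

Found at 7, 8 comps


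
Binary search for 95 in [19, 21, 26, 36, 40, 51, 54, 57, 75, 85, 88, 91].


Step 1: lo=0, hi=11, mid=5, val=51
Step 2: lo=6, hi=11, mid=8, val=75
Step 3: lo=9, hi=11, mid=10, val=88
Step 4: lo=11, hi=11, mid=11, val=91

Not found


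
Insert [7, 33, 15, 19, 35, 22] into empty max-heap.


Insert 7: [7]
Insert 33: [33, 7]
Insert 15: [33, 7, 15]
Insert 19: [33, 19, 15, 7]
Insert 35: [35, 33, 15, 7, 19]
Insert 22: [35, 33, 22, 7, 19, 15]

Final heap: [35, 33, 22, 7, 19, 15]


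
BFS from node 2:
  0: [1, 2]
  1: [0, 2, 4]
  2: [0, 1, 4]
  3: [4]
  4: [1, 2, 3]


Visit 2, enqueue [0, 1, 4]
Visit 0, enqueue []
Visit 1, enqueue []
Visit 4, enqueue [3]
Visit 3, enqueue []

BFS order: [2, 0, 1, 4, 3]


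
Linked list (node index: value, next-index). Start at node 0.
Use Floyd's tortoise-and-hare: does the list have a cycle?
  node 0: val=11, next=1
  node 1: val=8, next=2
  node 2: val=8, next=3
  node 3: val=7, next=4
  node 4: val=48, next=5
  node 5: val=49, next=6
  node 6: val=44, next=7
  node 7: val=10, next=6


Floyd's tortoise (slow, +1) and hare (fast, +2):
  init: slow=0, fast=0
  step 1: slow=1, fast=2
  step 2: slow=2, fast=4
  step 3: slow=3, fast=6
  step 4: slow=4, fast=6
  step 5: slow=5, fast=6
  step 6: slow=6, fast=6
  slow == fast at node 6: cycle detected

Cycle: yes


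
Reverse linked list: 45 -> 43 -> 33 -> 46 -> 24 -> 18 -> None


Step 1: curr=45, set curr.next=prev(None) | reversed so far: 45
Step 2: curr=43, set curr.next=prev(45) | reversed so far: 43 -> 45
Step 3: curr=33, set curr.next=prev(43) | reversed so far: 33 -> 43 -> 45
Step 4: curr=46, set curr.next=prev(33) | reversed so far: 46 -> 33 -> 43 -> 45
Step 5: curr=24, set curr.next=prev(46) | reversed so far: 24 -> 46 -> 33 -> 43 -> 45
Step 6: curr=18, set curr.next=prev(24) | reversed so far: 18 -> 24 -> 46 -> 33 -> 43 -> 45

18 -> 24 -> 46 -> 33 -> 43 -> 45 -> None


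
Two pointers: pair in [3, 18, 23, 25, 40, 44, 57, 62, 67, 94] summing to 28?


lo=0(3)+hi=9(94)=97
lo=0(3)+hi=8(67)=70
lo=0(3)+hi=7(62)=65
lo=0(3)+hi=6(57)=60
lo=0(3)+hi=5(44)=47
lo=0(3)+hi=4(40)=43
lo=0(3)+hi=3(25)=28

Yes: 3+25=28


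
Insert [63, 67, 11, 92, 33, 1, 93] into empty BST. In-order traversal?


Insert 63: root
Insert 67: R from 63
Insert 11: L from 63
Insert 92: R from 63 -> R from 67
Insert 33: L from 63 -> R from 11
Insert 1: L from 63 -> L from 11
Insert 93: R from 63 -> R from 67 -> R from 92

In-order: [1, 11, 33, 63, 67, 92, 93]


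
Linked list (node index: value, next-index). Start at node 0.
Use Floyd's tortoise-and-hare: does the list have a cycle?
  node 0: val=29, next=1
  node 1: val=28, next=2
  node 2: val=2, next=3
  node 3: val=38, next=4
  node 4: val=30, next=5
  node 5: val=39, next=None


Floyd's tortoise (slow, +1) and hare (fast, +2):
  init: slow=0, fast=0
  step 1: slow=1, fast=2
  step 2: slow=2, fast=4
  step 3: fast 4->5->None, no cycle

Cycle: no


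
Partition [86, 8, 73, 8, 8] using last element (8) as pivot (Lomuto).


Pivot: 8
  8 <= 8: swap -> [8, 86, 73, 8, 8]
  8 <= 8: swap -> [8, 8, 73, 86, 8]
Place pivot at 2: [8, 8, 8, 86, 73]

Partitioned: [8, 8, 8, 86, 73]


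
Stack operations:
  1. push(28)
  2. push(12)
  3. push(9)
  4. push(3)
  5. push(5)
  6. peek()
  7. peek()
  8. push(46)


push(28) -> [28]
push(12) -> [28, 12]
push(9) -> [28, 12, 9]
push(3) -> [28, 12, 9, 3]
push(5) -> [28, 12, 9, 3, 5]
peek()->5
peek()->5
push(46) -> [28, 12, 9, 3, 5, 46]

Final stack: [28, 12, 9, 3, 5, 46]


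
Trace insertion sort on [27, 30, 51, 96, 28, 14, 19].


Initial: [27, 30, 51, 96, 28, 14, 19]
Insert 30: [27, 30, 51, 96, 28, 14, 19]
Insert 51: [27, 30, 51, 96, 28, 14, 19]
Insert 96: [27, 30, 51, 96, 28, 14, 19]
Insert 28: [27, 28, 30, 51, 96, 14, 19]
Insert 14: [14, 27, 28, 30, 51, 96, 19]
Insert 19: [14, 19, 27, 28, 30, 51, 96]

Sorted: [14, 19, 27, 28, 30, 51, 96]


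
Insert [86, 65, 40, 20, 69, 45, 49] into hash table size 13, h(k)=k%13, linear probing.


Insert 86: h=8 -> slot 8
Insert 65: h=0 -> slot 0
Insert 40: h=1 -> slot 1
Insert 20: h=7 -> slot 7
Insert 69: h=4 -> slot 4
Insert 45: h=6 -> slot 6
Insert 49: h=10 -> slot 10

Table: [65, 40, None, None, 69, None, 45, 20, 86, None, 49, None, None]


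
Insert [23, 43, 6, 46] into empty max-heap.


Insert 23: [23]
Insert 43: [43, 23]
Insert 6: [43, 23, 6]
Insert 46: [46, 43, 6, 23]

Final heap: [46, 43, 6, 23]


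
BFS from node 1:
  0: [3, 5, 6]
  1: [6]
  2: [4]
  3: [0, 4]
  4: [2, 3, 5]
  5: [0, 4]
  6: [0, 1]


Visit 1, enqueue [6]
Visit 6, enqueue [0]
Visit 0, enqueue [3, 5]
Visit 3, enqueue [4]
Visit 5, enqueue []
Visit 4, enqueue [2]
Visit 2, enqueue []

BFS order: [1, 6, 0, 3, 5, 4, 2]


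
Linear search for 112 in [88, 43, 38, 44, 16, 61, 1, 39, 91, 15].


i=0: 88!=112
i=1: 43!=112
i=2: 38!=112
i=3: 44!=112
i=4: 16!=112
i=5: 61!=112
i=6: 1!=112
i=7: 39!=112
i=8: 91!=112
i=9: 15!=112

Not found, 10 comps


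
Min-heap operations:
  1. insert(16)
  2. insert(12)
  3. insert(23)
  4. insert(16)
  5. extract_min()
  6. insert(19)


insert(16) -> [16]
insert(12) -> [12, 16]
insert(23) -> [12, 16, 23]
insert(16) -> [12, 16, 23, 16]
extract_min()->12, [16, 16, 23]
insert(19) -> [16, 16, 23, 19]

Final heap: [16, 16, 23, 19]


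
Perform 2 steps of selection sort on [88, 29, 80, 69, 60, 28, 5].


Initial: [88, 29, 80, 69, 60, 28, 5]
Step 1: min=5 at 6
  Swap: [5, 29, 80, 69, 60, 28, 88]
Step 2: min=28 at 5
  Swap: [5, 28, 80, 69, 60, 29, 88]

After 2 steps: [5, 28, 80, 69, 60, 29, 88]


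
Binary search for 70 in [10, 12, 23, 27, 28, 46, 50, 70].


Step 1: lo=0, hi=7, mid=3, val=27
Step 2: lo=4, hi=7, mid=5, val=46
Step 3: lo=6, hi=7, mid=6, val=50
Step 4: lo=7, hi=7, mid=7, val=70

Found at index 7


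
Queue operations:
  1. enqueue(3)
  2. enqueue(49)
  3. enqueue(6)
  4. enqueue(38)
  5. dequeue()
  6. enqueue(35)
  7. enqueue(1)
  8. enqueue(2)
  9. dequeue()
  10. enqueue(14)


enqueue(3) -> [3]
enqueue(49) -> [3, 49]
enqueue(6) -> [3, 49, 6]
enqueue(38) -> [3, 49, 6, 38]
dequeue()->3, [49, 6, 38]
enqueue(35) -> [49, 6, 38, 35]
enqueue(1) -> [49, 6, 38, 35, 1]
enqueue(2) -> [49, 6, 38, 35, 1, 2]
dequeue()->49, [6, 38, 35, 1, 2]
enqueue(14) -> [6, 38, 35, 1, 2, 14]

Final queue: [6, 38, 35, 1, 2, 14]


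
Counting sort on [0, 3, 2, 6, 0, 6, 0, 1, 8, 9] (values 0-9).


Input: [0, 3, 2, 6, 0, 6, 0, 1, 8, 9]
Counts: [3, 1, 1, 1, 0, 0, 2, 0, 1, 1]

Sorted: [0, 0, 0, 1, 2, 3, 6, 6, 8, 9]


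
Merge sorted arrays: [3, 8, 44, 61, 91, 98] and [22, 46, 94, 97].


Take 3 from A
Take 8 from A
Take 22 from B
Take 44 from A
Take 46 from B
Take 61 from A
Take 91 from A
Take 94 from B
Take 97 from B

Merged: [3, 8, 22, 44, 46, 61, 91, 94, 97, 98]


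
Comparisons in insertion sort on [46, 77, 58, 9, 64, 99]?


Algorithm: insertion sort
Input: [46, 77, 58, 9, 64, 99]
Sorted: [9, 46, 58, 64, 77, 99]

9


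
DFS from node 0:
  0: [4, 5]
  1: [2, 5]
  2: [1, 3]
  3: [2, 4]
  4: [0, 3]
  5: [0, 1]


Visit 0, push [5, 4]
Visit 4, push [3]
Visit 3, push [2]
Visit 2, push [1]
Visit 1, push [5]
Visit 5, push []

DFS order: [0, 4, 3, 2, 1, 5]


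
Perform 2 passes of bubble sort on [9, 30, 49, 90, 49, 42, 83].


Initial: [9, 30, 49, 90, 49, 42, 83]
Pass 1: [9, 30, 49, 49, 42, 83, 90] (3 swaps)
Pass 2: [9, 30, 49, 42, 49, 83, 90] (1 swaps)

After 2 passes: [9, 30, 49, 42, 49, 83, 90]


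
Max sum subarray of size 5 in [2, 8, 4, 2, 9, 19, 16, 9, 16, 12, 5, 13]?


[0:5]: 25
[1:6]: 42
[2:7]: 50
[3:8]: 55
[4:9]: 69
[5:10]: 72
[6:11]: 58
[7:12]: 55

Max: 72 at [5:10]


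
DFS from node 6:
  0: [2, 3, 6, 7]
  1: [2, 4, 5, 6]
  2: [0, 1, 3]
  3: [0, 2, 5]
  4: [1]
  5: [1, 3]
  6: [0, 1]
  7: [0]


Visit 6, push [1, 0]
Visit 0, push [7, 3, 2]
Visit 2, push [3, 1]
Visit 1, push [5, 4]
Visit 4, push []
Visit 5, push [3]
Visit 3, push []
Visit 7, push []

DFS order: [6, 0, 2, 1, 4, 5, 3, 7]


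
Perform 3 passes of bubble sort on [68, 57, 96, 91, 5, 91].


Initial: [68, 57, 96, 91, 5, 91]
Pass 1: [57, 68, 91, 5, 91, 96] (4 swaps)
Pass 2: [57, 68, 5, 91, 91, 96] (1 swaps)
Pass 3: [57, 5, 68, 91, 91, 96] (1 swaps)

After 3 passes: [57, 5, 68, 91, 91, 96]


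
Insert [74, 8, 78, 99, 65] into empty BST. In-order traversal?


Insert 74: root
Insert 8: L from 74
Insert 78: R from 74
Insert 99: R from 74 -> R from 78
Insert 65: L from 74 -> R from 8

In-order: [8, 65, 74, 78, 99]


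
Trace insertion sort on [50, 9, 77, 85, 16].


Initial: [50, 9, 77, 85, 16]
Insert 9: [9, 50, 77, 85, 16]
Insert 77: [9, 50, 77, 85, 16]
Insert 85: [9, 50, 77, 85, 16]
Insert 16: [9, 16, 50, 77, 85]

Sorted: [9, 16, 50, 77, 85]


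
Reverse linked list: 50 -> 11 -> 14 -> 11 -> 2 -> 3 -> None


Step 1: curr=50, set curr.next=prev(None) | reversed so far: 50
Step 2: curr=11, set curr.next=prev(50) | reversed so far: 11 -> 50
Step 3: curr=14, set curr.next=prev(11) | reversed so far: 14 -> 11 -> 50
Step 4: curr=11, set curr.next=prev(14) | reversed so far: 11 -> 14 -> 11 -> 50
Step 5: curr=2, set curr.next=prev(11) | reversed so far: 2 -> 11 -> 14 -> 11 -> 50
Step 6: curr=3, set curr.next=prev(2) | reversed so far: 3 -> 2 -> 11 -> 14 -> 11 -> 50

3 -> 2 -> 11 -> 14 -> 11 -> 50 -> None


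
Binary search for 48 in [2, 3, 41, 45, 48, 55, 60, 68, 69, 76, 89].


Step 1: lo=0, hi=10, mid=5, val=55
Step 2: lo=0, hi=4, mid=2, val=41
Step 3: lo=3, hi=4, mid=3, val=45
Step 4: lo=4, hi=4, mid=4, val=48

Found at index 4


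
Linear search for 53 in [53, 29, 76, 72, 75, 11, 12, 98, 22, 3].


i=0: 53==53 found!

Found at 0, 1 comps


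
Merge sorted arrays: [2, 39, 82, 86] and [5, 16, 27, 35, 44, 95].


Take 2 from A
Take 5 from B
Take 16 from B
Take 27 from B
Take 35 from B
Take 39 from A
Take 44 from B
Take 82 from A
Take 86 from A

Merged: [2, 5, 16, 27, 35, 39, 44, 82, 86, 95]


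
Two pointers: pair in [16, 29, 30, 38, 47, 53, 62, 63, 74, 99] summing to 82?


lo=0(16)+hi=9(99)=115
lo=0(16)+hi=8(74)=90
lo=0(16)+hi=7(63)=79
lo=1(29)+hi=7(63)=92
lo=1(29)+hi=6(62)=91
lo=1(29)+hi=5(53)=82

Yes: 29+53=82


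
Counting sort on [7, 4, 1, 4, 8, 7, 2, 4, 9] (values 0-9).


Input: [7, 4, 1, 4, 8, 7, 2, 4, 9]
Counts: [0, 1, 1, 0, 3, 0, 0, 2, 1, 1]

Sorted: [1, 2, 4, 4, 4, 7, 7, 8, 9]


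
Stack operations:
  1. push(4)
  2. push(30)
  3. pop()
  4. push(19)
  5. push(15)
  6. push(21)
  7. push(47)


push(4) -> [4]
push(30) -> [4, 30]
pop()->30, [4]
push(19) -> [4, 19]
push(15) -> [4, 19, 15]
push(21) -> [4, 19, 15, 21]
push(47) -> [4, 19, 15, 21, 47]

Final stack: [4, 19, 15, 21, 47]


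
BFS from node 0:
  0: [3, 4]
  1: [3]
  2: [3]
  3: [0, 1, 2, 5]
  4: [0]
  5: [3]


Visit 0, enqueue [3, 4]
Visit 3, enqueue [1, 2, 5]
Visit 4, enqueue []
Visit 1, enqueue []
Visit 2, enqueue []
Visit 5, enqueue []

BFS order: [0, 3, 4, 1, 2, 5]


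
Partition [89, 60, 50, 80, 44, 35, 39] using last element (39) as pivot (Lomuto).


Pivot: 39
  35 <= 39: swap -> [35, 60, 50, 80, 44, 89, 39]
Place pivot at 1: [35, 39, 50, 80, 44, 89, 60]

Partitioned: [35, 39, 50, 80, 44, 89, 60]


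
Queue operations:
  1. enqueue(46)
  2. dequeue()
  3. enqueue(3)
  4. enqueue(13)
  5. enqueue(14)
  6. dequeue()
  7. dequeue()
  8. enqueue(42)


enqueue(46) -> [46]
dequeue()->46, []
enqueue(3) -> [3]
enqueue(13) -> [3, 13]
enqueue(14) -> [3, 13, 14]
dequeue()->3, [13, 14]
dequeue()->13, [14]
enqueue(42) -> [14, 42]

Final queue: [14, 42]


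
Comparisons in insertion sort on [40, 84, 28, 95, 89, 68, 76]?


Algorithm: insertion sort
Input: [40, 84, 28, 95, 89, 68, 76]
Sorted: [28, 40, 68, 76, 84, 89, 95]

14


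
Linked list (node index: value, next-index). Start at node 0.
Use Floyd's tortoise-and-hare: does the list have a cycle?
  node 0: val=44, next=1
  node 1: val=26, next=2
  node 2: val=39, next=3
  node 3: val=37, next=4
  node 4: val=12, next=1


Floyd's tortoise (slow, +1) and hare (fast, +2):
  init: slow=0, fast=0
  step 1: slow=1, fast=2
  step 2: slow=2, fast=4
  step 3: slow=3, fast=2
  step 4: slow=4, fast=4
  slow == fast at node 4: cycle detected

Cycle: yes


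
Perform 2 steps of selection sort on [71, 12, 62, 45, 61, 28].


Initial: [71, 12, 62, 45, 61, 28]
Step 1: min=12 at 1
  Swap: [12, 71, 62, 45, 61, 28]
Step 2: min=28 at 5
  Swap: [12, 28, 62, 45, 61, 71]

After 2 steps: [12, 28, 62, 45, 61, 71]


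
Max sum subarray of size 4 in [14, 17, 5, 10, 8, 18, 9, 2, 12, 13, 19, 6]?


[0:4]: 46
[1:5]: 40
[2:6]: 41
[3:7]: 45
[4:8]: 37
[5:9]: 41
[6:10]: 36
[7:11]: 46
[8:12]: 50

Max: 50 at [8:12]


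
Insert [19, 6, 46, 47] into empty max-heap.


Insert 19: [19]
Insert 6: [19, 6]
Insert 46: [46, 6, 19]
Insert 47: [47, 46, 19, 6]

Final heap: [47, 46, 19, 6]


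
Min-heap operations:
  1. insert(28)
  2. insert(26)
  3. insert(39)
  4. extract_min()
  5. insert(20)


insert(28) -> [28]
insert(26) -> [26, 28]
insert(39) -> [26, 28, 39]
extract_min()->26, [28, 39]
insert(20) -> [20, 39, 28]

Final heap: [20, 39, 28]


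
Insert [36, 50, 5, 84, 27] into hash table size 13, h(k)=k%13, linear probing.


Insert 36: h=10 -> slot 10
Insert 50: h=11 -> slot 11
Insert 5: h=5 -> slot 5
Insert 84: h=6 -> slot 6
Insert 27: h=1 -> slot 1

Table: [None, 27, None, None, None, 5, 84, None, None, None, 36, 50, None]


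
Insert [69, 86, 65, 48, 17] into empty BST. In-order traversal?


Insert 69: root
Insert 86: R from 69
Insert 65: L from 69
Insert 48: L from 69 -> L from 65
Insert 17: L from 69 -> L from 65 -> L from 48

In-order: [17, 48, 65, 69, 86]


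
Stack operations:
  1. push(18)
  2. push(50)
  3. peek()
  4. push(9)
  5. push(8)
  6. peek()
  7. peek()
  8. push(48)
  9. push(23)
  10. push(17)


push(18) -> [18]
push(50) -> [18, 50]
peek()->50
push(9) -> [18, 50, 9]
push(8) -> [18, 50, 9, 8]
peek()->8
peek()->8
push(48) -> [18, 50, 9, 8, 48]
push(23) -> [18, 50, 9, 8, 48, 23]
push(17) -> [18, 50, 9, 8, 48, 23, 17]

Final stack: [18, 50, 9, 8, 48, 23, 17]


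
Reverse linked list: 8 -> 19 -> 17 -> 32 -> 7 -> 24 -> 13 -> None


Step 1: curr=8, set curr.next=prev(None) | reversed so far: 8
Step 2: curr=19, set curr.next=prev(8) | reversed so far: 19 -> 8
Step 3: curr=17, set curr.next=prev(19) | reversed so far: 17 -> 19 -> 8
Step 4: curr=32, set curr.next=prev(17) | reversed so far: 32 -> 17 -> 19 -> 8
Step 5: curr=7, set curr.next=prev(32) | reversed so far: 7 -> 32 -> 17 -> 19 -> 8
Step 6: curr=24, set curr.next=prev(7) | reversed so far: 24 -> 7 -> 32 -> 17 -> 19 -> 8
Step 7: curr=13, set curr.next=prev(24) | reversed so far: 13 -> 24 -> 7 -> 32 -> 17 -> 19 -> 8

13 -> 24 -> 7 -> 32 -> 17 -> 19 -> 8 -> None


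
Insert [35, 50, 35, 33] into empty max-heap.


Insert 35: [35]
Insert 50: [50, 35]
Insert 35: [50, 35, 35]
Insert 33: [50, 35, 35, 33]

Final heap: [50, 35, 35, 33]


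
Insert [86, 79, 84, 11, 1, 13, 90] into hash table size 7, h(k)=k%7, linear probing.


Insert 86: h=2 -> slot 2
Insert 79: h=2, 1 probes -> slot 3
Insert 84: h=0 -> slot 0
Insert 11: h=4 -> slot 4
Insert 1: h=1 -> slot 1
Insert 13: h=6 -> slot 6
Insert 90: h=6, 6 probes -> slot 5

Table: [84, 1, 86, 79, 11, 90, 13]


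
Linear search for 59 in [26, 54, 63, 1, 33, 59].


i=0: 26!=59
i=1: 54!=59
i=2: 63!=59
i=3: 1!=59
i=4: 33!=59
i=5: 59==59 found!

Found at 5, 6 comps


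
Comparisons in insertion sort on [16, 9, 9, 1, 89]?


Algorithm: insertion sort
Input: [16, 9, 9, 1, 89]
Sorted: [1, 9, 9, 16, 89]

7


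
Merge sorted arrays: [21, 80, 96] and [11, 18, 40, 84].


Take 11 from B
Take 18 from B
Take 21 from A
Take 40 from B
Take 80 from A
Take 84 from B

Merged: [11, 18, 21, 40, 80, 84, 96]


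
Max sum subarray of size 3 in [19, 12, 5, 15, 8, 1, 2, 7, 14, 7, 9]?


[0:3]: 36
[1:4]: 32
[2:5]: 28
[3:6]: 24
[4:7]: 11
[5:8]: 10
[6:9]: 23
[7:10]: 28
[8:11]: 30

Max: 36 at [0:3]


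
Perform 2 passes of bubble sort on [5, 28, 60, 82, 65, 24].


Initial: [5, 28, 60, 82, 65, 24]
Pass 1: [5, 28, 60, 65, 24, 82] (2 swaps)
Pass 2: [5, 28, 60, 24, 65, 82] (1 swaps)

After 2 passes: [5, 28, 60, 24, 65, 82]


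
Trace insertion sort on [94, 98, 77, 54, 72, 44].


Initial: [94, 98, 77, 54, 72, 44]
Insert 98: [94, 98, 77, 54, 72, 44]
Insert 77: [77, 94, 98, 54, 72, 44]
Insert 54: [54, 77, 94, 98, 72, 44]
Insert 72: [54, 72, 77, 94, 98, 44]
Insert 44: [44, 54, 72, 77, 94, 98]

Sorted: [44, 54, 72, 77, 94, 98]


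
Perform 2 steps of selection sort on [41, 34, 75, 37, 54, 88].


Initial: [41, 34, 75, 37, 54, 88]
Step 1: min=34 at 1
  Swap: [34, 41, 75, 37, 54, 88]
Step 2: min=37 at 3
  Swap: [34, 37, 75, 41, 54, 88]

After 2 steps: [34, 37, 75, 41, 54, 88]


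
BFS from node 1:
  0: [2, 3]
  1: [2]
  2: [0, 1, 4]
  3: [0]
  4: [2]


Visit 1, enqueue [2]
Visit 2, enqueue [0, 4]
Visit 0, enqueue [3]
Visit 4, enqueue []
Visit 3, enqueue []

BFS order: [1, 2, 0, 4, 3]


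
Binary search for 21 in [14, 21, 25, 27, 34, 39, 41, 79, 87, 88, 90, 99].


Step 1: lo=0, hi=11, mid=5, val=39
Step 2: lo=0, hi=4, mid=2, val=25
Step 3: lo=0, hi=1, mid=0, val=14
Step 4: lo=1, hi=1, mid=1, val=21

Found at index 1


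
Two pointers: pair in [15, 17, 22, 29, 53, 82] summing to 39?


lo=0(15)+hi=5(82)=97
lo=0(15)+hi=4(53)=68
lo=0(15)+hi=3(29)=44
lo=0(15)+hi=2(22)=37
lo=1(17)+hi=2(22)=39

Yes: 17+22=39


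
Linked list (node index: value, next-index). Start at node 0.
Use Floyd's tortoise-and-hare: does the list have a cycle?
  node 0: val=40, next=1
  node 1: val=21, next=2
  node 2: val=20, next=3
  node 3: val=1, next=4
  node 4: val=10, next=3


Floyd's tortoise (slow, +1) and hare (fast, +2):
  init: slow=0, fast=0
  step 1: slow=1, fast=2
  step 2: slow=2, fast=4
  step 3: slow=3, fast=4
  step 4: slow=4, fast=4
  slow == fast at node 4: cycle detected

Cycle: yes


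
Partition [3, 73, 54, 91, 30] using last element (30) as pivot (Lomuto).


Pivot: 30
  3 <= 30: advance i (no swap)
Place pivot at 1: [3, 30, 54, 91, 73]

Partitioned: [3, 30, 54, 91, 73]


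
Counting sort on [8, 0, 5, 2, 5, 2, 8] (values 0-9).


Input: [8, 0, 5, 2, 5, 2, 8]
Counts: [1, 0, 2, 0, 0, 2, 0, 0, 2, 0]

Sorted: [0, 2, 2, 5, 5, 8, 8]


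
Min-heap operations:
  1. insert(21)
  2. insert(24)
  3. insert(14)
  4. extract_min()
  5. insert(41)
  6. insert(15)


insert(21) -> [21]
insert(24) -> [21, 24]
insert(14) -> [14, 24, 21]
extract_min()->14, [21, 24]
insert(41) -> [21, 24, 41]
insert(15) -> [15, 21, 41, 24]

Final heap: [15, 21, 41, 24]


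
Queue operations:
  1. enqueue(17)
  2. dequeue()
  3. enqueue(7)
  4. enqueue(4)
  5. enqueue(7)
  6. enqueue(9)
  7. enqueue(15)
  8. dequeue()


enqueue(17) -> [17]
dequeue()->17, []
enqueue(7) -> [7]
enqueue(4) -> [7, 4]
enqueue(7) -> [7, 4, 7]
enqueue(9) -> [7, 4, 7, 9]
enqueue(15) -> [7, 4, 7, 9, 15]
dequeue()->7, [4, 7, 9, 15]

Final queue: [4, 7, 9, 15]


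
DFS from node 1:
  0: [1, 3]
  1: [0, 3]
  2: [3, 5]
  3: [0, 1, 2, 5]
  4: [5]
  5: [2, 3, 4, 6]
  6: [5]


Visit 1, push [3, 0]
Visit 0, push [3]
Visit 3, push [5, 2]
Visit 2, push [5]
Visit 5, push [6, 4]
Visit 4, push []
Visit 6, push []

DFS order: [1, 0, 3, 2, 5, 4, 6]


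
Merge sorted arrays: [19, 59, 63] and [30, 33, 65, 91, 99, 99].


Take 19 from A
Take 30 from B
Take 33 from B
Take 59 from A
Take 63 from A

Merged: [19, 30, 33, 59, 63, 65, 91, 99, 99]


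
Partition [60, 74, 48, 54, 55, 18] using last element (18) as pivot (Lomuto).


Pivot: 18
Place pivot at 0: [18, 74, 48, 54, 55, 60]

Partitioned: [18, 74, 48, 54, 55, 60]


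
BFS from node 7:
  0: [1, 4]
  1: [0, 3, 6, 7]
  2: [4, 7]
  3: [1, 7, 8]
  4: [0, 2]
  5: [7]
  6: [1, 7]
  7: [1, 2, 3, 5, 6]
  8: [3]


Visit 7, enqueue [1, 2, 3, 5, 6]
Visit 1, enqueue [0]
Visit 2, enqueue [4]
Visit 3, enqueue [8]
Visit 5, enqueue []
Visit 6, enqueue []
Visit 0, enqueue []
Visit 4, enqueue []
Visit 8, enqueue []

BFS order: [7, 1, 2, 3, 5, 6, 0, 4, 8]


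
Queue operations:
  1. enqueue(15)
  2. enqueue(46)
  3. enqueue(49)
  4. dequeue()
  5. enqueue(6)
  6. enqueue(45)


enqueue(15) -> [15]
enqueue(46) -> [15, 46]
enqueue(49) -> [15, 46, 49]
dequeue()->15, [46, 49]
enqueue(6) -> [46, 49, 6]
enqueue(45) -> [46, 49, 6, 45]

Final queue: [46, 49, 6, 45]


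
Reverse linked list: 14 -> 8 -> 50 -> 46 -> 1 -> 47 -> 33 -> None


Step 1: curr=14, set curr.next=prev(None) | reversed so far: 14
Step 2: curr=8, set curr.next=prev(14) | reversed so far: 8 -> 14
Step 3: curr=50, set curr.next=prev(8) | reversed so far: 50 -> 8 -> 14
Step 4: curr=46, set curr.next=prev(50) | reversed so far: 46 -> 50 -> 8 -> 14
Step 5: curr=1, set curr.next=prev(46) | reversed so far: 1 -> 46 -> 50 -> 8 -> 14
Step 6: curr=47, set curr.next=prev(1) | reversed so far: 47 -> 1 -> 46 -> 50 -> 8 -> 14
Step 7: curr=33, set curr.next=prev(47) | reversed so far: 33 -> 47 -> 1 -> 46 -> 50 -> 8 -> 14

33 -> 47 -> 1 -> 46 -> 50 -> 8 -> 14 -> None


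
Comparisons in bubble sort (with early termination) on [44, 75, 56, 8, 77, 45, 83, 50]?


Algorithm: bubble sort (with early termination)
Input: [44, 75, 56, 8, 77, 45, 83, 50]
Sorted: [8, 44, 45, 50, 56, 75, 77, 83]

25


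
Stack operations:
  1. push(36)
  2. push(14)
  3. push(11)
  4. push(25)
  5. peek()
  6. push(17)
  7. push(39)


push(36) -> [36]
push(14) -> [36, 14]
push(11) -> [36, 14, 11]
push(25) -> [36, 14, 11, 25]
peek()->25
push(17) -> [36, 14, 11, 25, 17]
push(39) -> [36, 14, 11, 25, 17, 39]

Final stack: [36, 14, 11, 25, 17, 39]


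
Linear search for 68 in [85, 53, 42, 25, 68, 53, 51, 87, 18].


i=0: 85!=68
i=1: 53!=68
i=2: 42!=68
i=3: 25!=68
i=4: 68==68 found!

Found at 4, 5 comps


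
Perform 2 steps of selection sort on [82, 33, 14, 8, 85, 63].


Initial: [82, 33, 14, 8, 85, 63]
Step 1: min=8 at 3
  Swap: [8, 33, 14, 82, 85, 63]
Step 2: min=14 at 2
  Swap: [8, 14, 33, 82, 85, 63]

After 2 steps: [8, 14, 33, 82, 85, 63]


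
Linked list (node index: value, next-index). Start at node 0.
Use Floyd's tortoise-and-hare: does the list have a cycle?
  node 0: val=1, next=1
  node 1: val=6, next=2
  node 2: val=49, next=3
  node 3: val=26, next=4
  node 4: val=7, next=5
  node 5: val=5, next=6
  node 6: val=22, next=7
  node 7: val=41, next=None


Floyd's tortoise (slow, +1) and hare (fast, +2):
  init: slow=0, fast=0
  step 1: slow=1, fast=2
  step 2: slow=2, fast=4
  step 3: slow=3, fast=6
  step 4: fast 6->7->None, no cycle

Cycle: no


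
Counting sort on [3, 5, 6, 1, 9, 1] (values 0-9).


Input: [3, 5, 6, 1, 9, 1]
Counts: [0, 2, 0, 1, 0, 1, 1, 0, 0, 1]

Sorted: [1, 1, 3, 5, 6, 9]


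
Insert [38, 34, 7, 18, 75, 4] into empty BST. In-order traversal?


Insert 38: root
Insert 34: L from 38
Insert 7: L from 38 -> L from 34
Insert 18: L from 38 -> L from 34 -> R from 7
Insert 75: R from 38
Insert 4: L from 38 -> L from 34 -> L from 7

In-order: [4, 7, 18, 34, 38, 75]


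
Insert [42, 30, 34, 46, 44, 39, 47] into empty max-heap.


Insert 42: [42]
Insert 30: [42, 30]
Insert 34: [42, 30, 34]
Insert 46: [46, 42, 34, 30]
Insert 44: [46, 44, 34, 30, 42]
Insert 39: [46, 44, 39, 30, 42, 34]
Insert 47: [47, 44, 46, 30, 42, 34, 39]

Final heap: [47, 44, 46, 30, 42, 34, 39]


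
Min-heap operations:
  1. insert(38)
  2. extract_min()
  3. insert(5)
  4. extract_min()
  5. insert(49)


insert(38) -> [38]
extract_min()->38, []
insert(5) -> [5]
extract_min()->5, []
insert(49) -> [49]

Final heap: [49]


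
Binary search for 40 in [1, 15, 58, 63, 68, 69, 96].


Step 1: lo=0, hi=6, mid=3, val=63
Step 2: lo=0, hi=2, mid=1, val=15
Step 3: lo=2, hi=2, mid=2, val=58

Not found


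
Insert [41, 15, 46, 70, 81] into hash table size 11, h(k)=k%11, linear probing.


Insert 41: h=8 -> slot 8
Insert 15: h=4 -> slot 4
Insert 46: h=2 -> slot 2
Insert 70: h=4, 1 probes -> slot 5
Insert 81: h=4, 2 probes -> slot 6

Table: [None, None, 46, None, 15, 70, 81, None, 41, None, None]


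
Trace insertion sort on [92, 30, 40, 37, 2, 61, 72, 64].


Initial: [92, 30, 40, 37, 2, 61, 72, 64]
Insert 30: [30, 92, 40, 37, 2, 61, 72, 64]
Insert 40: [30, 40, 92, 37, 2, 61, 72, 64]
Insert 37: [30, 37, 40, 92, 2, 61, 72, 64]
Insert 2: [2, 30, 37, 40, 92, 61, 72, 64]
Insert 61: [2, 30, 37, 40, 61, 92, 72, 64]
Insert 72: [2, 30, 37, 40, 61, 72, 92, 64]
Insert 64: [2, 30, 37, 40, 61, 64, 72, 92]

Sorted: [2, 30, 37, 40, 61, 64, 72, 92]


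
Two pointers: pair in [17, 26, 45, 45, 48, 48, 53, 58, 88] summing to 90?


lo=0(17)+hi=8(88)=105
lo=0(17)+hi=7(58)=75
lo=1(26)+hi=7(58)=84
lo=2(45)+hi=7(58)=103
lo=2(45)+hi=6(53)=98
lo=2(45)+hi=5(48)=93
lo=2(45)+hi=4(48)=93
lo=2(45)+hi=3(45)=90

Yes: 45+45=90


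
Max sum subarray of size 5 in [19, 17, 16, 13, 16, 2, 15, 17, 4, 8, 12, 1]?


[0:5]: 81
[1:6]: 64
[2:7]: 62
[3:8]: 63
[4:9]: 54
[5:10]: 46
[6:11]: 56
[7:12]: 42

Max: 81 at [0:5]


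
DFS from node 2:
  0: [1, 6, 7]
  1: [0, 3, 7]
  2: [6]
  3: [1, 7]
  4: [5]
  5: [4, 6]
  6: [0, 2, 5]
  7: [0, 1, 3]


Visit 2, push [6]
Visit 6, push [5, 0]
Visit 0, push [7, 1]
Visit 1, push [7, 3]
Visit 3, push [7]
Visit 7, push []
Visit 5, push [4]
Visit 4, push []

DFS order: [2, 6, 0, 1, 3, 7, 5, 4]


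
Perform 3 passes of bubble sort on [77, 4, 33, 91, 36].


Initial: [77, 4, 33, 91, 36]
Pass 1: [4, 33, 77, 36, 91] (3 swaps)
Pass 2: [4, 33, 36, 77, 91] (1 swaps)
Pass 3: [4, 33, 36, 77, 91] (0 swaps)

After 3 passes: [4, 33, 36, 77, 91]


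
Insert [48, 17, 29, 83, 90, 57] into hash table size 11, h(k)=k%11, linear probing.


Insert 48: h=4 -> slot 4
Insert 17: h=6 -> slot 6
Insert 29: h=7 -> slot 7
Insert 83: h=6, 2 probes -> slot 8
Insert 90: h=2 -> slot 2
Insert 57: h=2, 1 probes -> slot 3

Table: [None, None, 90, 57, 48, None, 17, 29, 83, None, None]


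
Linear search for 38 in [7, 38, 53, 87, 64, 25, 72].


i=0: 7!=38
i=1: 38==38 found!

Found at 1, 2 comps


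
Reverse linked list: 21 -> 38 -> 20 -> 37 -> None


Step 1: curr=21, set curr.next=prev(None) | reversed so far: 21
Step 2: curr=38, set curr.next=prev(21) | reversed so far: 38 -> 21
Step 3: curr=20, set curr.next=prev(38) | reversed so far: 20 -> 38 -> 21
Step 4: curr=37, set curr.next=prev(20) | reversed so far: 37 -> 20 -> 38 -> 21

37 -> 20 -> 38 -> 21 -> None


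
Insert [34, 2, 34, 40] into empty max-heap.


Insert 34: [34]
Insert 2: [34, 2]
Insert 34: [34, 2, 34]
Insert 40: [40, 34, 34, 2]

Final heap: [40, 34, 34, 2]


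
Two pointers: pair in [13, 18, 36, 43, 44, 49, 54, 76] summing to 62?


lo=0(13)+hi=7(76)=89
lo=0(13)+hi=6(54)=67
lo=0(13)+hi=5(49)=62

Yes: 13+49=62


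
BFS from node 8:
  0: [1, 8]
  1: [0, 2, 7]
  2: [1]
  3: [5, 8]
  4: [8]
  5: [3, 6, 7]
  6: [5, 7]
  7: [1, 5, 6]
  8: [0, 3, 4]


Visit 8, enqueue [0, 3, 4]
Visit 0, enqueue [1]
Visit 3, enqueue [5]
Visit 4, enqueue []
Visit 1, enqueue [2, 7]
Visit 5, enqueue [6]
Visit 2, enqueue []
Visit 7, enqueue []
Visit 6, enqueue []

BFS order: [8, 0, 3, 4, 1, 5, 2, 7, 6]


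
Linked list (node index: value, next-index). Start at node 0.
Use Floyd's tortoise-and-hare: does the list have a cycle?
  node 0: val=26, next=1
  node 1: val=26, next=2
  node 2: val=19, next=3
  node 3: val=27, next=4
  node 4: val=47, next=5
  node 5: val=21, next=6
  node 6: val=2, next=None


Floyd's tortoise (slow, +1) and hare (fast, +2):
  init: slow=0, fast=0
  step 1: slow=1, fast=2
  step 2: slow=2, fast=4
  step 3: slow=3, fast=6
  step 4: fast -> None, no cycle

Cycle: no


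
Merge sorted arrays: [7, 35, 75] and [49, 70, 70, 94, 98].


Take 7 from A
Take 35 from A
Take 49 from B
Take 70 from B
Take 70 from B
Take 75 from A

Merged: [7, 35, 49, 70, 70, 75, 94, 98]


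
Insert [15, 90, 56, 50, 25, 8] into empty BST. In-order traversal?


Insert 15: root
Insert 90: R from 15
Insert 56: R from 15 -> L from 90
Insert 50: R from 15 -> L from 90 -> L from 56
Insert 25: R from 15 -> L from 90 -> L from 56 -> L from 50
Insert 8: L from 15

In-order: [8, 15, 25, 50, 56, 90]


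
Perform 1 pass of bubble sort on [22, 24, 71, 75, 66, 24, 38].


Initial: [22, 24, 71, 75, 66, 24, 38]
Pass 1: [22, 24, 71, 66, 24, 38, 75] (3 swaps)

After 1 pass: [22, 24, 71, 66, 24, 38, 75]


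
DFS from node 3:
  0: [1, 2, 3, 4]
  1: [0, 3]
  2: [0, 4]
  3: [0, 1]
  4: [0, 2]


Visit 3, push [1, 0]
Visit 0, push [4, 2, 1]
Visit 1, push []
Visit 2, push [4]
Visit 4, push []

DFS order: [3, 0, 1, 2, 4]


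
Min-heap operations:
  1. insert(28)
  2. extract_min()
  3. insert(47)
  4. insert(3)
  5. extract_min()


insert(28) -> [28]
extract_min()->28, []
insert(47) -> [47]
insert(3) -> [3, 47]
extract_min()->3, [47]

Final heap: [47]


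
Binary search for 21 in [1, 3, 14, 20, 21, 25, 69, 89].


Step 1: lo=0, hi=7, mid=3, val=20
Step 2: lo=4, hi=7, mid=5, val=25
Step 3: lo=4, hi=4, mid=4, val=21

Found at index 4


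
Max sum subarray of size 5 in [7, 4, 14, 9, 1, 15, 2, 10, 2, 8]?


[0:5]: 35
[1:6]: 43
[2:7]: 41
[3:8]: 37
[4:9]: 30
[5:10]: 37

Max: 43 at [1:6]


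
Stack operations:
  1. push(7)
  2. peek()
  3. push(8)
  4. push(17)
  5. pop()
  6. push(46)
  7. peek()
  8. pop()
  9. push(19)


push(7) -> [7]
peek()->7
push(8) -> [7, 8]
push(17) -> [7, 8, 17]
pop()->17, [7, 8]
push(46) -> [7, 8, 46]
peek()->46
pop()->46, [7, 8]
push(19) -> [7, 8, 19]

Final stack: [7, 8, 19]


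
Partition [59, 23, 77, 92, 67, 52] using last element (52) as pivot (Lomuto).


Pivot: 52
  23 <= 52: swap -> [23, 59, 77, 92, 67, 52]
Place pivot at 1: [23, 52, 77, 92, 67, 59]

Partitioned: [23, 52, 77, 92, 67, 59]


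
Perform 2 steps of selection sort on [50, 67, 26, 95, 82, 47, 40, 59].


Initial: [50, 67, 26, 95, 82, 47, 40, 59]
Step 1: min=26 at 2
  Swap: [26, 67, 50, 95, 82, 47, 40, 59]
Step 2: min=40 at 6
  Swap: [26, 40, 50, 95, 82, 47, 67, 59]

After 2 steps: [26, 40, 50, 95, 82, 47, 67, 59]


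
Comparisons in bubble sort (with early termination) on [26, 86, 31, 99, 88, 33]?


Algorithm: bubble sort (with early termination)
Input: [26, 86, 31, 99, 88, 33]
Sorted: [26, 31, 33, 86, 88, 99]

14


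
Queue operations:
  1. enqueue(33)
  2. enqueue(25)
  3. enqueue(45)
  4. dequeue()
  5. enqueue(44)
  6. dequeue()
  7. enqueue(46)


enqueue(33) -> [33]
enqueue(25) -> [33, 25]
enqueue(45) -> [33, 25, 45]
dequeue()->33, [25, 45]
enqueue(44) -> [25, 45, 44]
dequeue()->25, [45, 44]
enqueue(46) -> [45, 44, 46]

Final queue: [45, 44, 46]


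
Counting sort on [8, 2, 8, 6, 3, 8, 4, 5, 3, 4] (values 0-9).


Input: [8, 2, 8, 6, 3, 8, 4, 5, 3, 4]
Counts: [0, 0, 1, 2, 2, 1, 1, 0, 3, 0]

Sorted: [2, 3, 3, 4, 4, 5, 6, 8, 8, 8]


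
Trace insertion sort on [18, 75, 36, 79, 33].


Initial: [18, 75, 36, 79, 33]
Insert 75: [18, 75, 36, 79, 33]
Insert 36: [18, 36, 75, 79, 33]
Insert 79: [18, 36, 75, 79, 33]
Insert 33: [18, 33, 36, 75, 79]

Sorted: [18, 33, 36, 75, 79]


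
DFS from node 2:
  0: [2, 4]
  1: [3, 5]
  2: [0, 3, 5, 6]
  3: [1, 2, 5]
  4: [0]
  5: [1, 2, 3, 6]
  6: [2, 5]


Visit 2, push [6, 5, 3, 0]
Visit 0, push [4]
Visit 4, push []
Visit 3, push [5, 1]
Visit 1, push [5]
Visit 5, push [6]
Visit 6, push []

DFS order: [2, 0, 4, 3, 1, 5, 6]


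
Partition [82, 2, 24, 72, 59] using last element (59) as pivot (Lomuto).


Pivot: 59
  2 <= 59: swap -> [2, 82, 24, 72, 59]
  24 <= 59: swap -> [2, 24, 82, 72, 59]
Place pivot at 2: [2, 24, 59, 72, 82]

Partitioned: [2, 24, 59, 72, 82]


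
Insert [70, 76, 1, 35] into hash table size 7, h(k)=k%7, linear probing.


Insert 70: h=0 -> slot 0
Insert 76: h=6 -> slot 6
Insert 1: h=1 -> slot 1
Insert 35: h=0, 2 probes -> slot 2

Table: [70, 1, 35, None, None, None, 76]


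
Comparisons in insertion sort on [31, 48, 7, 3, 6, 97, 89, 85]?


Algorithm: insertion sort
Input: [31, 48, 7, 3, 6, 97, 89, 85]
Sorted: [3, 6, 7, 31, 48, 85, 89, 97]

16


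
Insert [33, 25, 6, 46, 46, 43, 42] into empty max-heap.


Insert 33: [33]
Insert 25: [33, 25]
Insert 6: [33, 25, 6]
Insert 46: [46, 33, 6, 25]
Insert 46: [46, 46, 6, 25, 33]
Insert 43: [46, 46, 43, 25, 33, 6]
Insert 42: [46, 46, 43, 25, 33, 6, 42]

Final heap: [46, 46, 43, 25, 33, 6, 42]


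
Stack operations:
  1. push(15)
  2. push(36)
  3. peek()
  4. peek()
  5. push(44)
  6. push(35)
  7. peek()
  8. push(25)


push(15) -> [15]
push(36) -> [15, 36]
peek()->36
peek()->36
push(44) -> [15, 36, 44]
push(35) -> [15, 36, 44, 35]
peek()->35
push(25) -> [15, 36, 44, 35, 25]

Final stack: [15, 36, 44, 35, 25]


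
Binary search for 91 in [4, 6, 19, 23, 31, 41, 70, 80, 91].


Step 1: lo=0, hi=8, mid=4, val=31
Step 2: lo=5, hi=8, mid=6, val=70
Step 3: lo=7, hi=8, mid=7, val=80
Step 4: lo=8, hi=8, mid=8, val=91

Found at index 8


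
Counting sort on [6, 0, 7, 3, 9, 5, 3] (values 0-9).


Input: [6, 0, 7, 3, 9, 5, 3]
Counts: [1, 0, 0, 2, 0, 1, 1, 1, 0, 1]

Sorted: [0, 3, 3, 5, 6, 7, 9]


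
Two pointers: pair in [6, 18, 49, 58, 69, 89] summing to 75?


lo=0(6)+hi=5(89)=95
lo=0(6)+hi=4(69)=75

Yes: 6+69=75


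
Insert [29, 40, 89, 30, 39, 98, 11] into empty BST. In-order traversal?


Insert 29: root
Insert 40: R from 29
Insert 89: R from 29 -> R from 40
Insert 30: R from 29 -> L from 40
Insert 39: R from 29 -> L from 40 -> R from 30
Insert 98: R from 29 -> R from 40 -> R from 89
Insert 11: L from 29

In-order: [11, 29, 30, 39, 40, 89, 98]


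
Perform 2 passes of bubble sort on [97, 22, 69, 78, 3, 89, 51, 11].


Initial: [97, 22, 69, 78, 3, 89, 51, 11]
Pass 1: [22, 69, 78, 3, 89, 51, 11, 97] (7 swaps)
Pass 2: [22, 69, 3, 78, 51, 11, 89, 97] (3 swaps)

After 2 passes: [22, 69, 3, 78, 51, 11, 89, 97]


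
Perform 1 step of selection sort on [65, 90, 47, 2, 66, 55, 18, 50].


Initial: [65, 90, 47, 2, 66, 55, 18, 50]
Step 1: min=2 at 3
  Swap: [2, 90, 47, 65, 66, 55, 18, 50]

After 1 step: [2, 90, 47, 65, 66, 55, 18, 50]


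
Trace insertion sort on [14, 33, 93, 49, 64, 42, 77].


Initial: [14, 33, 93, 49, 64, 42, 77]
Insert 33: [14, 33, 93, 49, 64, 42, 77]
Insert 93: [14, 33, 93, 49, 64, 42, 77]
Insert 49: [14, 33, 49, 93, 64, 42, 77]
Insert 64: [14, 33, 49, 64, 93, 42, 77]
Insert 42: [14, 33, 42, 49, 64, 93, 77]
Insert 77: [14, 33, 42, 49, 64, 77, 93]

Sorted: [14, 33, 42, 49, 64, 77, 93]


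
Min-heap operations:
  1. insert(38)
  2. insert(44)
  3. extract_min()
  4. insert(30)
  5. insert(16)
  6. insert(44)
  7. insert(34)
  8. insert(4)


insert(38) -> [38]
insert(44) -> [38, 44]
extract_min()->38, [44]
insert(30) -> [30, 44]
insert(16) -> [16, 44, 30]
insert(44) -> [16, 44, 30, 44]
insert(34) -> [16, 34, 30, 44, 44]
insert(4) -> [4, 34, 16, 44, 44, 30]

Final heap: [4, 34, 16, 44, 44, 30]


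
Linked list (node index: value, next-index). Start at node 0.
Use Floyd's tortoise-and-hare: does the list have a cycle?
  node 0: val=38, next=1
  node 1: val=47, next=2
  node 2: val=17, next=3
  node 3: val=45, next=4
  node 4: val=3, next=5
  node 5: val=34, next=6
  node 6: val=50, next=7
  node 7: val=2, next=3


Floyd's tortoise (slow, +1) and hare (fast, +2):
  init: slow=0, fast=0
  step 1: slow=1, fast=2
  step 2: slow=2, fast=4
  step 3: slow=3, fast=6
  step 4: slow=4, fast=3
  step 5: slow=5, fast=5
  slow == fast at node 5: cycle detected

Cycle: yes


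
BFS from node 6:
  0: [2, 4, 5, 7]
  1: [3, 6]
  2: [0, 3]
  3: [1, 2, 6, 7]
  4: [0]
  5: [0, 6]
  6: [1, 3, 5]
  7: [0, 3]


Visit 6, enqueue [1, 3, 5]
Visit 1, enqueue []
Visit 3, enqueue [2, 7]
Visit 5, enqueue [0]
Visit 2, enqueue []
Visit 7, enqueue []
Visit 0, enqueue [4]
Visit 4, enqueue []

BFS order: [6, 1, 3, 5, 2, 7, 0, 4]


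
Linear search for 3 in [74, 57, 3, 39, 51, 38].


i=0: 74!=3
i=1: 57!=3
i=2: 3==3 found!

Found at 2, 3 comps


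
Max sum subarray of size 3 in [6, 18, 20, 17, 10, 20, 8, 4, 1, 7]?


[0:3]: 44
[1:4]: 55
[2:5]: 47
[3:6]: 47
[4:7]: 38
[5:8]: 32
[6:9]: 13
[7:10]: 12

Max: 55 at [1:4]


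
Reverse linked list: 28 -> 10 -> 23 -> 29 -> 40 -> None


Step 1: curr=28, set curr.next=prev(None) | reversed so far: 28
Step 2: curr=10, set curr.next=prev(28) | reversed so far: 10 -> 28
Step 3: curr=23, set curr.next=prev(10) | reversed so far: 23 -> 10 -> 28
Step 4: curr=29, set curr.next=prev(23) | reversed so far: 29 -> 23 -> 10 -> 28
Step 5: curr=40, set curr.next=prev(29) | reversed so far: 40 -> 29 -> 23 -> 10 -> 28

40 -> 29 -> 23 -> 10 -> 28 -> None


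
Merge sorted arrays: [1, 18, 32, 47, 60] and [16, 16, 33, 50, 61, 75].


Take 1 from A
Take 16 from B
Take 16 from B
Take 18 from A
Take 32 from A
Take 33 from B
Take 47 from A
Take 50 from B
Take 60 from A

Merged: [1, 16, 16, 18, 32, 33, 47, 50, 60, 61, 75]


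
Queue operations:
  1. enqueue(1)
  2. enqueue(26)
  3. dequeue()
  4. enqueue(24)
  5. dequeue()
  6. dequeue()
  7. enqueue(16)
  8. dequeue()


enqueue(1) -> [1]
enqueue(26) -> [1, 26]
dequeue()->1, [26]
enqueue(24) -> [26, 24]
dequeue()->26, [24]
dequeue()->24, []
enqueue(16) -> [16]
dequeue()->16, []

Final queue: []


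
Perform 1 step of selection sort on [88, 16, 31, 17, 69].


Initial: [88, 16, 31, 17, 69]
Step 1: min=16 at 1
  Swap: [16, 88, 31, 17, 69]

After 1 step: [16, 88, 31, 17, 69]


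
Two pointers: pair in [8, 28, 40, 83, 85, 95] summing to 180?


lo=0(8)+hi=5(95)=103
lo=1(28)+hi=5(95)=123
lo=2(40)+hi=5(95)=135
lo=3(83)+hi=5(95)=178
lo=4(85)+hi=5(95)=180

Yes: 85+95=180


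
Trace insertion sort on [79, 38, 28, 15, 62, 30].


Initial: [79, 38, 28, 15, 62, 30]
Insert 38: [38, 79, 28, 15, 62, 30]
Insert 28: [28, 38, 79, 15, 62, 30]
Insert 15: [15, 28, 38, 79, 62, 30]
Insert 62: [15, 28, 38, 62, 79, 30]
Insert 30: [15, 28, 30, 38, 62, 79]

Sorted: [15, 28, 30, 38, 62, 79]


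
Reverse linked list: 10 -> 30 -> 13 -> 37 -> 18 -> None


Step 1: curr=10, set curr.next=prev(None) | reversed so far: 10
Step 2: curr=30, set curr.next=prev(10) | reversed so far: 30 -> 10
Step 3: curr=13, set curr.next=prev(30) | reversed so far: 13 -> 30 -> 10
Step 4: curr=37, set curr.next=prev(13) | reversed so far: 37 -> 13 -> 30 -> 10
Step 5: curr=18, set curr.next=prev(37) | reversed so far: 18 -> 37 -> 13 -> 30 -> 10

18 -> 37 -> 13 -> 30 -> 10 -> None


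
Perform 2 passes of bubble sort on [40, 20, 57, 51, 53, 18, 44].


Initial: [40, 20, 57, 51, 53, 18, 44]
Pass 1: [20, 40, 51, 53, 18, 44, 57] (5 swaps)
Pass 2: [20, 40, 51, 18, 44, 53, 57] (2 swaps)

After 2 passes: [20, 40, 51, 18, 44, 53, 57]


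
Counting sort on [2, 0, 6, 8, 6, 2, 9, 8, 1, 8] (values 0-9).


Input: [2, 0, 6, 8, 6, 2, 9, 8, 1, 8]
Counts: [1, 1, 2, 0, 0, 0, 2, 0, 3, 1]

Sorted: [0, 1, 2, 2, 6, 6, 8, 8, 8, 9]


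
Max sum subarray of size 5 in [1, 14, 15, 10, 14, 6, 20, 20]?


[0:5]: 54
[1:6]: 59
[2:7]: 65
[3:8]: 70

Max: 70 at [3:8]


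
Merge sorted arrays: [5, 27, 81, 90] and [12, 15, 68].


Take 5 from A
Take 12 from B
Take 15 from B
Take 27 from A
Take 68 from B

Merged: [5, 12, 15, 27, 68, 81, 90]


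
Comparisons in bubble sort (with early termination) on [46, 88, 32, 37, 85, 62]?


Algorithm: bubble sort (with early termination)
Input: [46, 88, 32, 37, 85, 62]
Sorted: [32, 37, 46, 62, 85, 88]

12


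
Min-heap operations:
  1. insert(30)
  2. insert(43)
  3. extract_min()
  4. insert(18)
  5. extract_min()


insert(30) -> [30]
insert(43) -> [30, 43]
extract_min()->30, [43]
insert(18) -> [18, 43]
extract_min()->18, [43]

Final heap: [43]


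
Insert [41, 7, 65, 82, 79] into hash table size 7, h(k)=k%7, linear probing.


Insert 41: h=6 -> slot 6
Insert 7: h=0 -> slot 0
Insert 65: h=2 -> slot 2
Insert 82: h=5 -> slot 5
Insert 79: h=2, 1 probes -> slot 3

Table: [7, None, 65, 79, None, 82, 41]


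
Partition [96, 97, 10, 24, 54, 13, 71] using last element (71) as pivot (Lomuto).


Pivot: 71
  10 <= 71: swap -> [10, 97, 96, 24, 54, 13, 71]
  24 <= 71: swap -> [10, 24, 96, 97, 54, 13, 71]
  54 <= 71: swap -> [10, 24, 54, 97, 96, 13, 71]
  13 <= 71: swap -> [10, 24, 54, 13, 96, 97, 71]
Place pivot at 4: [10, 24, 54, 13, 71, 97, 96]

Partitioned: [10, 24, 54, 13, 71, 97, 96]
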